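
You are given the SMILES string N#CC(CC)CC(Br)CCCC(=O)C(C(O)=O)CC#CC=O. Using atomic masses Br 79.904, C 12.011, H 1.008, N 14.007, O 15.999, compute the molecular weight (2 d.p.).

First, the molecular formula is C16H20BrNO4 (counting implicit H from valence).
  Br: 1 × 79.904 = 79.904
  C: 16 × 12.011 = 192.176
  H: 20 × 1.008 = 20.160
  N: 1 × 14.007 = 14.007
  O: 4 × 15.999 = 63.996
Sum: 1×79.904 + 16×12.011 + 20×1.008 + 1×14.007 + 4×15.999 = 370.243 → 370.24 g/mol.

370.24 g/mol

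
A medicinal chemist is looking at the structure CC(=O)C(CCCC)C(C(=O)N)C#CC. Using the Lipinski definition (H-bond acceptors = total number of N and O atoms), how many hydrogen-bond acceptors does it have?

3

N atoms: 1; O atoms: 2.
Lipinski HBA = 1 + 2 = 3.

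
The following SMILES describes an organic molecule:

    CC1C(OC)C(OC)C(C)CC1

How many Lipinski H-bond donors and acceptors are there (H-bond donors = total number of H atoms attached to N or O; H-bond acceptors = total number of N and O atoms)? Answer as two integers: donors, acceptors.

0, 2

Donors: find every N or O and count the H atoms it carries.
  atom 4 (O): bond orders sum to 2 → 0 H
  atom 7 (O): bond orders sum to 2 → 0 H
Lipinski HBD = 0.
Acceptors: N atoms = 0, O atoms = 2 → HBA = 2.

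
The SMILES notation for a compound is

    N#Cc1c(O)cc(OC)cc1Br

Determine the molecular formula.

C8H6BrNO2

Walk through each heavy atom and fill implicit hydrogens from standard valence (C 4, N 3, O 2, S 2, halogen 1); for lowercase aromatic atoms, an aromatic c carries 1 H when it has two neighbours and 0 H with three, and aromatic n carries 0 H:
  atom 1: N, bond orders sum to 3 (valence 3) → 0 H
  atom 2: C, bond orders sum to 4 (valence 4) → 0 H
  atom 3: aromatic c, 3 neighbours → 0 H
  atom 4: aromatic c, 3 neighbours → 0 H
  atom 5: O, bond orders sum to 1 (valence 2) → 1 H
  atom 6: aromatic c, 2 neighbours → 1 H
  atom 7: aromatic c, 3 neighbours → 0 H
  atom 8: O, bond orders sum to 2 (valence 2) → 0 H
  atom 9: C, bond orders sum to 1 (valence 4) → 3 H
  atom 10: aromatic c, 2 neighbours → 1 H
  atom 11: aromatic c, 3 neighbours → 0 H
  atom 12: Br (halogen, monovalent) → 0 H
Totals → C:8, H:6, Br:1, N:1, O:2.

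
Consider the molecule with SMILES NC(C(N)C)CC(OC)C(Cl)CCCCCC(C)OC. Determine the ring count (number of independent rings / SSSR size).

In SMILES, each pair of matching ring-closure digits denotes one ring-closing bond; the number of such bonds equals the number of independent rings.
Ring-closure bonds here: 0.

0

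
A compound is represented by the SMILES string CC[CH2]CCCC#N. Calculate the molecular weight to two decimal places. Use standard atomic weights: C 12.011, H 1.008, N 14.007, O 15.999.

First, the molecular formula is C7H13N (counting implicit H from valence).
  C: 7 × 12.011 = 84.077
  H: 13 × 1.008 = 13.104
  N: 1 × 14.007 = 14.007
Sum: 7×12.011 + 13×1.008 + 1×14.007 = 111.188 → 111.19 g/mol.

111.19 g/mol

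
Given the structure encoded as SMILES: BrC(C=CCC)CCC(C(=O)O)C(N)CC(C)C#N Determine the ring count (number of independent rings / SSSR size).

In SMILES, each pair of matching ring-closure digits denotes one ring-closing bond; the number of such bonds equals the number of independent rings.
Ring-closure bonds here: 0.

0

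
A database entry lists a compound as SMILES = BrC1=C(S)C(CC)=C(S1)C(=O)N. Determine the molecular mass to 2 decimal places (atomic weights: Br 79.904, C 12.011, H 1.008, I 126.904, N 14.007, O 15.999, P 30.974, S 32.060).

First, the molecular formula is C7H8BrNOS2 (counting implicit H from valence).
  Br: 1 × 79.904 = 79.904
  C: 7 × 12.011 = 84.077
  H: 8 × 1.008 = 8.064
  N: 1 × 14.007 = 14.007
  O: 1 × 15.999 = 15.999
  S: 2 × 32.060 = 64.120
Sum: 1×79.904 + 7×12.011 + 8×1.008 + 1×14.007 + 1×15.999 + 2×32.060 = 266.171 → 266.17 g/mol.

266.17 g/mol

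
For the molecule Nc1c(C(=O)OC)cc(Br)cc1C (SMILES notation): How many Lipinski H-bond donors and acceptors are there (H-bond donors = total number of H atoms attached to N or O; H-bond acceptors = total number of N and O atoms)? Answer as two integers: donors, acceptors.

Donors: find every N or O and count the H atoms it carries.
  atom 1 (N): bond orders sum to 1 → 2 H
  atom 5 (O): bond orders sum to 2 → 0 H
  atom 6 (O): bond orders sum to 2 → 0 H
Lipinski HBD = 2.
Acceptors: N atoms = 1, O atoms = 2 → HBA = 3.

2, 3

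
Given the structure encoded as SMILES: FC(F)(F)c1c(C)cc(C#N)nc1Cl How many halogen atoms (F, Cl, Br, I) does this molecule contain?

Halogen atoms appear at heavy-atom positions 1, 3, 4, 14 (1×Cl, 3×F).
Other groups present: 1 nitrile.
Halogen count: 4.

4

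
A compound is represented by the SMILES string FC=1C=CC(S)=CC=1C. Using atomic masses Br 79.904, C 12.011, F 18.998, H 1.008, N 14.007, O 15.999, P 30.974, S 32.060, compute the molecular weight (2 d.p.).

First, the molecular formula is C7H7FS (counting implicit H from valence).
  C: 7 × 12.011 = 84.077
  F: 1 × 18.998 = 18.998
  H: 7 × 1.008 = 7.056
  S: 1 × 32.060 = 32.060
Sum: 7×12.011 + 1×18.998 + 7×1.008 + 1×32.060 = 142.191 → 142.19 g/mol.

142.19 g/mol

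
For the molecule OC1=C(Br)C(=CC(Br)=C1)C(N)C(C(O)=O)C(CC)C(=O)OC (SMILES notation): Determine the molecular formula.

C14H17Br2NO5

Walk through each heavy atom and fill implicit hydrogens from standard valence (C 4, N 3, O 2, S 2, halogen 1):
  atom 1: O, bond orders sum to 1 (valence 2) → 1 H
  atom 2: C, bond orders sum to 4 (valence 4) → 0 H
  atom 3: C, bond orders sum to 4 (valence 4) → 0 H
  atom 4: Br (halogen, monovalent) → 0 H
  atom 5: C, bond orders sum to 4 (valence 4) → 0 H
  atom 6: C, bond orders sum to 3 (valence 4) → 1 H
  atom 7: C, bond orders sum to 4 (valence 4) → 0 H
  atom 8: Br (halogen, monovalent) → 0 H
  atom 9: C, bond orders sum to 3 (valence 4) → 1 H
  atom 10: C, bond orders sum to 3 (valence 4) → 1 H
  atom 11: N, bond orders sum to 1 (valence 3) → 2 H
  atom 12: C, bond orders sum to 3 (valence 4) → 1 H
  atom 13: C, bond orders sum to 4 (valence 4) → 0 H
  atom 14: O, bond orders sum to 1 (valence 2) → 1 H
  atom 15: O, bond orders sum to 2 (valence 2) → 0 H
  atom 16: C, bond orders sum to 3 (valence 4) → 1 H
  atom 17: C, bond orders sum to 2 (valence 4) → 2 H
  atom 18: C, bond orders sum to 1 (valence 4) → 3 H
  atom 19: C, bond orders sum to 4 (valence 4) → 0 H
  atom 20: O, bond orders sum to 2 (valence 2) → 0 H
  atom 21: O, bond orders sum to 2 (valence 2) → 0 H
  atom 22: C, bond orders sum to 1 (valence 4) → 3 H
Totals → C:14, H:17, Br:2, N:1, O:5.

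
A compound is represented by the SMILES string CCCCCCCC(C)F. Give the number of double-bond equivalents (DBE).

Degree of unsaturation = (number of rings) + (number of π bonds).
Ring closures in the SMILES: 0.
π bonds: none → 0 DoU from unsaturation.
Total DoU = 0 + 0 = 0.

0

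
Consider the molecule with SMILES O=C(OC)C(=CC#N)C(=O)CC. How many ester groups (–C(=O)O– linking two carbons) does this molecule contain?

The ester motif appears at heavy-atom position 2 in the SMILES.
Other groups present: 1 alkene, 1 ketone, 1 nitrile.
Ester count: 1.

1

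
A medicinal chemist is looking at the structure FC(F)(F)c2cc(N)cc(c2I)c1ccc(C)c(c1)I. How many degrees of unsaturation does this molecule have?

Molecular formula: C14H10F3I2N.
DoU = (2C + 2 + N − H − X) / 2, where X is the halogen count and O/S are ignored.
    = (2·14 + 2 + 1 − 10 − 5) / 2 = 16 / 2 = 8.

8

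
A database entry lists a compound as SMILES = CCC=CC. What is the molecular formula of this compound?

Walk through each heavy atom and fill implicit hydrogens from standard valence (C 4, N 3, O 2, S 2, halogen 1):
  atom 1: C, bond orders sum to 1 (valence 4) → 3 H
  atom 2: C, bond orders sum to 2 (valence 4) → 2 H
  atom 3: C, bond orders sum to 3 (valence 4) → 1 H
  atom 4: C, bond orders sum to 3 (valence 4) → 1 H
  atom 5: C, bond orders sum to 1 (valence 4) → 3 H
Totals → C:5, H:10.
In Hill order: C5H10.

C5H10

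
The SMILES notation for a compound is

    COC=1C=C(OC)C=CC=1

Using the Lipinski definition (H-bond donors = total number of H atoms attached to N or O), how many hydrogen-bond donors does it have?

0

Donors: find every N or O and count the H atoms it carries.
  atom 2 (O): bond orders sum to 2 → 0 H
  atom 6 (O): bond orders sum to 2 → 0 H
Lipinski HBD = 0.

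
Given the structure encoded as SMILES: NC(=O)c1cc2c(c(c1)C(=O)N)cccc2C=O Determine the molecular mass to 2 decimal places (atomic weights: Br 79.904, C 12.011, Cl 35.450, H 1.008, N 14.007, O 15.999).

First, the molecular formula is C13H10N2O3 (counting implicit H from valence).
  C: 13 × 12.011 = 156.143
  H: 10 × 1.008 = 10.080
  N: 2 × 14.007 = 28.014
  O: 3 × 15.999 = 47.997
Sum: 13×12.011 + 10×1.008 + 2×14.007 + 3×15.999 = 242.234 → 242.23 g/mol.

242.23 g/mol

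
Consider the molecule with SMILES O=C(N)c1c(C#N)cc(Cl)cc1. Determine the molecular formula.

Walk through each heavy atom and fill implicit hydrogens from standard valence (C 4, N 3, O 2, S 2, halogen 1); for lowercase aromatic atoms, an aromatic c carries 1 H when it has two neighbours and 0 H with three, and aromatic n carries 0 H:
  atom 1: O, bond orders sum to 2 (valence 2) → 0 H
  atom 2: C, bond orders sum to 4 (valence 4) → 0 H
  atom 3: N, bond orders sum to 1 (valence 3) → 2 H
  atom 4: aromatic c, 3 neighbours → 0 H
  atom 5: aromatic c, 3 neighbours → 0 H
  atom 6: C, bond orders sum to 4 (valence 4) → 0 H
  atom 7: N, bond orders sum to 3 (valence 3) → 0 H
  atom 8: aromatic c, 2 neighbours → 1 H
  atom 9: aromatic c, 3 neighbours → 0 H
  atom 10: Cl (halogen, monovalent) → 0 H
  atom 11: aromatic c, 2 neighbours → 1 H
  atom 12: aromatic c, 2 neighbours → 1 H
Totals → C:8, H:5, Cl:1, N:2, O:1.

C8H5ClN2O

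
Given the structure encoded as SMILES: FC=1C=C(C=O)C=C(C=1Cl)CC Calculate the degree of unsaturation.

Molecular formula: C9H8ClFO.
DoU = (2C + 2 + N − H − X) / 2, where X is the halogen count and O/S are ignored.
    = (2·9 + 2 + 0 − 8 − 2) / 2 = 10 / 2 = 5.

5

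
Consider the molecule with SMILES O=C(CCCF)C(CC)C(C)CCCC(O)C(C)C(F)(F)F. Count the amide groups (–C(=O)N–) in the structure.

Scan the SMILES for the amide motif — none present.
Groups that are present: 1 hydroxyl, 1 ketone.

0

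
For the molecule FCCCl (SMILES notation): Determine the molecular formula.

Walk through each heavy atom and fill implicit hydrogens from standard valence (C 4, N 3, O 2, S 2, halogen 1):
  atom 1: F (halogen, monovalent) → 0 H
  atom 2: C, bond orders sum to 2 (valence 4) → 2 H
  atom 3: C, bond orders sum to 2 (valence 4) → 2 H
  atom 4: Cl (halogen, monovalent) → 0 H
Totals → C:2, H:4, Cl:1, F:1.
In Hill order: C2H4ClF.

C2H4ClF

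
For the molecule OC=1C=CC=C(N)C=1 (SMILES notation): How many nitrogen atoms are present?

Scan the SMILES for N atoms (remember two-letter symbols like Cl and Br are single atoms).
Nitrogen count: 1.

1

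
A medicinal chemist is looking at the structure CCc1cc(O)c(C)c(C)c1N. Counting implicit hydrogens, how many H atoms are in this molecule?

15

Walk through each heavy atom and fill implicit hydrogens from standard valence (C 4, N 3, O 2, S 2, halogen 1); for lowercase aromatic atoms, an aromatic c carries 1 H when it has two neighbours and 0 H with three, and aromatic n carries 0 H:
  atom 1: C, bond orders sum to 1 (valence 4) → 3 H
  atom 2: C, bond orders sum to 2 (valence 4) → 2 H
  atom 3: aromatic c, 3 neighbours → 0 H
  atom 4: aromatic c, 2 neighbours → 1 H
  atom 5: aromatic c, 3 neighbours → 0 H
  atom 6: O, bond orders sum to 1 (valence 2) → 1 H
  atom 7: aromatic c, 3 neighbours → 0 H
  atom 8: C, bond orders sum to 1 (valence 4) → 3 H
  atom 9: aromatic c, 3 neighbours → 0 H
  atom 10: C, bond orders sum to 1 (valence 4) → 3 H
  atom 11: aromatic c, 3 neighbours → 0 H
  atom 12: N, bond orders sum to 1 (valence 3) → 2 H
Total hydrogens: 15.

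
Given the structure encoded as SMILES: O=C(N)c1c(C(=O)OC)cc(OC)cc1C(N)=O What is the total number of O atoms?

Scan the SMILES for O atoms (remember two-letter symbols like Cl and Br are single atoms).
Oxygen count: 5.

5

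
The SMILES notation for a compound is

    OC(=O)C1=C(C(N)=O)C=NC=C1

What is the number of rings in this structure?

1

In SMILES, each pair of matching ring-closure digits denotes one ring-closing bond; the number of such bonds equals the number of independent rings.
Ring-closure bonds here: 1.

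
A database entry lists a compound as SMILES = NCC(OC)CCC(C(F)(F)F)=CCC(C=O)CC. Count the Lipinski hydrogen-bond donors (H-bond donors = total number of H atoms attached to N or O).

2

Donors: find every N or O and count the H atoms it carries.
  atom 1 (N): bond orders sum to 1 → 2 H
  atom 4 (O): bond orders sum to 2 → 0 H
  atom 17 (O): bond orders sum to 2 → 0 H
Lipinski HBD = 2.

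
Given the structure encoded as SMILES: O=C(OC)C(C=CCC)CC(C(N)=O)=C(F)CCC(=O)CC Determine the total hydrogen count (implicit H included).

Walk through each heavy atom and fill implicit hydrogens from standard valence (C 4, N 3, O 2, S 2, halogen 1):
  atom 1: O, bond orders sum to 2 (valence 2) → 0 H
  atom 2: C, bond orders sum to 4 (valence 4) → 0 H
  atom 3: O, bond orders sum to 2 (valence 2) → 0 H
  atom 4: C, bond orders sum to 1 (valence 4) → 3 H
  atom 5: C, bond orders sum to 3 (valence 4) → 1 H
  atom 6: C, bond orders sum to 3 (valence 4) → 1 H
  atom 7: C, bond orders sum to 3 (valence 4) → 1 H
  atom 8: C, bond orders sum to 2 (valence 4) → 2 H
  atom 9: C, bond orders sum to 1 (valence 4) → 3 H
  atom 10: C, bond orders sum to 2 (valence 4) → 2 H
  atom 11: C, bond orders sum to 4 (valence 4) → 0 H
  atom 12: C, bond orders sum to 4 (valence 4) → 0 H
  atom 13: N, bond orders sum to 1 (valence 3) → 2 H
  atom 14: O, bond orders sum to 2 (valence 2) → 0 H
  atom 15: C, bond orders sum to 4 (valence 4) → 0 H
  atom 16: F (halogen, monovalent) → 0 H
  atom 17: C, bond orders sum to 2 (valence 4) → 2 H
  atom 18: C, bond orders sum to 2 (valence 4) → 2 H
  atom 19: C, bond orders sum to 4 (valence 4) → 0 H
  atom 20: O, bond orders sum to 2 (valence 2) → 0 H
  atom 21: C, bond orders sum to 2 (valence 4) → 2 H
  atom 22: C, bond orders sum to 1 (valence 4) → 3 H
Total hydrogens: 24.

24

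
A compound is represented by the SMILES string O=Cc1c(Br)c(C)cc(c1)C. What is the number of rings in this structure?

In SMILES, each pair of matching ring-closure digits denotes one ring-closing bond; the number of such bonds equals the number of independent rings.
Ring-closure bonds here: 1.

1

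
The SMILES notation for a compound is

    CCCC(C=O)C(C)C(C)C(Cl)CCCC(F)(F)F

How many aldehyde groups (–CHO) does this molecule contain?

1

The aldehyde motif appears at heavy-atom position 5 in the SMILES.
Aldehyde count: 1.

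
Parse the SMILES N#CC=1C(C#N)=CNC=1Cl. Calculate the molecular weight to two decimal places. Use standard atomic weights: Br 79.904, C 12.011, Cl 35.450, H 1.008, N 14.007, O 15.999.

First, the molecular formula is C6H2ClN3 (counting implicit H from valence).
  C: 6 × 12.011 = 72.066
  Cl: 1 × 35.450 = 35.450
  H: 2 × 1.008 = 2.016
  N: 3 × 14.007 = 42.021
Sum: 6×12.011 + 1×35.450 + 2×1.008 + 3×14.007 = 151.553 → 151.55 g/mol.

151.55 g/mol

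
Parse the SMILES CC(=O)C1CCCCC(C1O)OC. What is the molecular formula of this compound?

Walk through each heavy atom and fill implicit hydrogens from standard valence (C 4, N 3, O 2, S 2, halogen 1):
  atom 1: C, bond orders sum to 1 (valence 4) → 3 H
  atom 2: C, bond orders sum to 4 (valence 4) → 0 H
  atom 3: O, bond orders sum to 2 (valence 2) → 0 H
  atom 4: C, bond orders sum to 3 (valence 4) → 1 H
  atom 5: C, bond orders sum to 2 (valence 4) → 2 H
  atom 6: C, bond orders sum to 2 (valence 4) → 2 H
  atom 7: C, bond orders sum to 2 (valence 4) → 2 H
  atom 8: C, bond orders sum to 2 (valence 4) → 2 H
  atom 9: C, bond orders sum to 3 (valence 4) → 1 H
  atom 10: C, bond orders sum to 3 (valence 4) → 1 H
  atom 11: O, bond orders sum to 1 (valence 2) → 1 H
  atom 12: O, bond orders sum to 2 (valence 2) → 0 H
  atom 13: C, bond orders sum to 1 (valence 4) → 3 H
Totals → C:10, H:18, O:3.

C10H18O3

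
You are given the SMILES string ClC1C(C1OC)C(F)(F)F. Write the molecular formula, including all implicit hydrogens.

C5H6ClF3O

Walk through each heavy atom and fill implicit hydrogens from standard valence (C 4, N 3, O 2, S 2, halogen 1):
  atom 1: Cl (halogen, monovalent) → 0 H
  atom 2: C, bond orders sum to 3 (valence 4) → 1 H
  atom 3: C, bond orders sum to 3 (valence 4) → 1 H
  atom 4: C, bond orders sum to 3 (valence 4) → 1 H
  atom 5: O, bond orders sum to 2 (valence 2) → 0 H
  atom 6: C, bond orders sum to 1 (valence 4) → 3 H
  atom 7: C, bond orders sum to 4 (valence 4) → 0 H
  atom 8: F (halogen, monovalent) → 0 H
  atom 9: F (halogen, monovalent) → 0 H
  atom 10: F (halogen, monovalent) → 0 H
Totals → C:5, H:6, Cl:1, F:3, O:1.
In Hill order: C5H6ClF3O.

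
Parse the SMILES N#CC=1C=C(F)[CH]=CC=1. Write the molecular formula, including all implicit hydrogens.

C7H4FN

Walk through each heavy atom and fill implicit hydrogens from standard valence (C 4, N 3, O 2, S 2, halogen 1):
  atom 1: N, bond orders sum to 3 (valence 3) → 0 H
  atom 2: C, bond orders sum to 4 (valence 4) → 0 H
  atom 3: C, bond orders sum to 4 (valence 4) → 0 H
  atom 4: C, bond orders sum to 3 (valence 4) → 1 H
  atom 5: C, bond orders sum to 4 (valence 4) → 0 H
  atom 6: F (halogen, monovalent) → 0 H
  atom 7: C with explicit H count 1
  atom 8: C, bond orders sum to 3 (valence 4) → 1 H
  atom 9: C, bond orders sum to 3 (valence 4) → 1 H
Totals → C:7, H:4, F:1, N:1.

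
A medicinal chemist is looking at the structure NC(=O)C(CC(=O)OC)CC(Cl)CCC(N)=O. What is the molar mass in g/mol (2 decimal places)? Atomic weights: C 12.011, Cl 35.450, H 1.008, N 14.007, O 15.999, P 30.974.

264.71 g/mol

First, the molecular formula is C10H17ClN2O4 (counting implicit H from valence).
  C: 10 × 12.011 = 120.110
  Cl: 1 × 35.450 = 35.450
  H: 17 × 1.008 = 17.136
  N: 2 × 14.007 = 28.014
  O: 4 × 15.999 = 63.996
Sum: 10×12.011 + 1×35.450 + 17×1.008 + 2×14.007 + 4×15.999 = 264.706 → 264.71 g/mol.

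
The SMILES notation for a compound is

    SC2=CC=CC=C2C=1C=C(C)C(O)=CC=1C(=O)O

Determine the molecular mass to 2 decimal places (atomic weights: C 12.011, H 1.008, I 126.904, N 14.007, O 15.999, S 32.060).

260.31 g/mol

First, the molecular formula is C14H12O3S (counting implicit H from valence).
  C: 14 × 12.011 = 168.154
  H: 12 × 1.008 = 12.096
  O: 3 × 15.999 = 47.997
  S: 1 × 32.060 = 32.060
Sum: 14×12.011 + 12×1.008 + 3×15.999 + 1×32.060 = 260.307 → 260.31 g/mol.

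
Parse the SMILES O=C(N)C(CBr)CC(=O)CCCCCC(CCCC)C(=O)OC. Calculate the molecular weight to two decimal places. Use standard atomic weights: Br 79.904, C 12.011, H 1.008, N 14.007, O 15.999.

First, the molecular formula is C17H30BrNO4 (counting implicit H from valence).
  Br: 1 × 79.904 = 79.904
  C: 17 × 12.011 = 204.187
  H: 30 × 1.008 = 30.240
  N: 1 × 14.007 = 14.007
  O: 4 × 15.999 = 63.996
Sum: 1×79.904 + 17×12.011 + 30×1.008 + 1×14.007 + 4×15.999 = 392.334 → 392.33 g/mol.

392.33 g/mol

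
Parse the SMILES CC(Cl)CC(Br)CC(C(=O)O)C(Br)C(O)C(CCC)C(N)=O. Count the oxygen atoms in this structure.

4

Scan the SMILES for O atoms (remember two-letter symbols like Cl and Br are single atoms).
Oxygen count: 4.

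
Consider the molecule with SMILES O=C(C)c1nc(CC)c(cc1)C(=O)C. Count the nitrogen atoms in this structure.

Scan the SMILES for N atoms (remember two-letter symbols like Cl and Br are single atoms).
Nitrogen count: 1.

1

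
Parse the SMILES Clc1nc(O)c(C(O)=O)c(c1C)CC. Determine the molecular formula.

C9H10ClNO3

Walk through each heavy atom and fill implicit hydrogens from standard valence (C 4, N 3, O 2, S 2, halogen 1); for lowercase aromatic atoms, an aromatic c carries 1 H when it has two neighbours and 0 H with three, and aromatic n carries 0 H:
  atom 1: Cl (halogen, monovalent) → 0 H
  atom 2: aromatic c, 3 neighbours → 0 H
  atom 3: aromatic n, 2 neighbours → 0 H
  atom 4: aromatic c, 3 neighbours → 0 H
  atom 5: O, bond orders sum to 1 (valence 2) → 1 H
  atom 6: aromatic c, 3 neighbours → 0 H
  atom 7: C, bond orders sum to 4 (valence 4) → 0 H
  atom 8: O, bond orders sum to 1 (valence 2) → 1 H
  atom 9: O, bond orders sum to 2 (valence 2) → 0 H
  atom 10: aromatic c, 3 neighbours → 0 H
  atom 11: aromatic c, 3 neighbours → 0 H
  atom 12: C, bond orders sum to 1 (valence 4) → 3 H
  atom 13: C, bond orders sum to 2 (valence 4) → 2 H
  atom 14: C, bond orders sum to 1 (valence 4) → 3 H
Totals → C:9, H:10, Cl:1, N:1, O:3.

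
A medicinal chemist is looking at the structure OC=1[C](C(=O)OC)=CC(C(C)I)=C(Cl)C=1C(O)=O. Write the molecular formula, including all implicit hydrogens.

Walk through each heavy atom and fill implicit hydrogens from standard valence (C 4, N 3, O 2, S 2, halogen 1):
  atom 1: O, bond orders sum to 1 (valence 2) → 1 H
  atom 2: C, bond orders sum to 4 (valence 4) → 0 H
  atom 3: C with explicit H count 0
  atom 4: C, bond orders sum to 4 (valence 4) → 0 H
  atom 5: O, bond orders sum to 2 (valence 2) → 0 H
  atom 6: O, bond orders sum to 2 (valence 2) → 0 H
  atom 7: C, bond orders sum to 1 (valence 4) → 3 H
  atom 8: C, bond orders sum to 3 (valence 4) → 1 H
  atom 9: C, bond orders sum to 4 (valence 4) → 0 H
  atom 10: C, bond orders sum to 3 (valence 4) → 1 H
  atom 11: C, bond orders sum to 1 (valence 4) → 3 H
  atom 12: I (halogen, monovalent) → 0 H
  atom 13: C, bond orders sum to 4 (valence 4) → 0 H
  atom 14: Cl (halogen, monovalent) → 0 H
  atom 15: C, bond orders sum to 4 (valence 4) → 0 H
  atom 16: C, bond orders sum to 4 (valence 4) → 0 H
  atom 17: O, bond orders sum to 1 (valence 2) → 1 H
  atom 18: O, bond orders sum to 2 (valence 2) → 0 H
Totals → C:11, H:10, Cl:1, I:1, O:5.

C11H10ClIO5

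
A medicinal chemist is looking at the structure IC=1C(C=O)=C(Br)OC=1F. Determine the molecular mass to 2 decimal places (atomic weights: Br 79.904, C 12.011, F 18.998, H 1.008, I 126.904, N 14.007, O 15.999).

318.87 g/mol

First, the molecular formula is C5HBrFIO2 (counting implicit H from valence).
  Br: 1 × 79.904 = 79.904
  C: 5 × 12.011 = 60.055
  F: 1 × 18.998 = 18.998
  H: 1 × 1.008 = 1.008
  I: 1 × 126.904 = 126.904
  O: 2 × 15.999 = 31.998
Sum: 1×79.904 + 5×12.011 + 1×18.998 + 1×1.008 + 1×126.904 + 2×15.999 = 318.867 → 318.87 g/mol.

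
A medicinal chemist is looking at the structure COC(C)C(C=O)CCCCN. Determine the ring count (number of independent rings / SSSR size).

0

In SMILES, each pair of matching ring-closure digits denotes one ring-closing bond; the number of such bonds equals the number of independent rings.
Ring-closure bonds here: 0.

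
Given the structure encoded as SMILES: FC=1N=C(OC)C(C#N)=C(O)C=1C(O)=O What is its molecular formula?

Walk through each heavy atom and fill implicit hydrogens from standard valence (C 4, N 3, O 2, S 2, halogen 1):
  atom 1: F (halogen, monovalent) → 0 H
  atom 2: C, bond orders sum to 4 (valence 4) → 0 H
  atom 3: N, bond orders sum to 3 (valence 3) → 0 H
  atom 4: C, bond orders sum to 4 (valence 4) → 0 H
  atom 5: O, bond orders sum to 2 (valence 2) → 0 H
  atom 6: C, bond orders sum to 1 (valence 4) → 3 H
  atom 7: C, bond orders sum to 4 (valence 4) → 0 H
  atom 8: C, bond orders sum to 4 (valence 4) → 0 H
  atom 9: N, bond orders sum to 3 (valence 3) → 0 H
  atom 10: C, bond orders sum to 4 (valence 4) → 0 H
  atom 11: O, bond orders sum to 1 (valence 2) → 1 H
  atom 12: C, bond orders sum to 4 (valence 4) → 0 H
  atom 13: C, bond orders sum to 4 (valence 4) → 0 H
  atom 14: O, bond orders sum to 1 (valence 2) → 1 H
  atom 15: O, bond orders sum to 2 (valence 2) → 0 H
Totals → C:8, H:5, F:1, N:2, O:4.

C8H5FN2O4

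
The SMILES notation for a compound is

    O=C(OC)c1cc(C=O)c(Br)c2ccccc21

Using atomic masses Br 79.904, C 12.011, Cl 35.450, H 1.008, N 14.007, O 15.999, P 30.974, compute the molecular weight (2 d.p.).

First, the molecular formula is C13H9BrO3 (counting implicit H from valence).
  Br: 1 × 79.904 = 79.904
  C: 13 × 12.011 = 156.143
  H: 9 × 1.008 = 9.072
  O: 3 × 15.999 = 47.997
Sum: 1×79.904 + 13×12.011 + 9×1.008 + 3×15.999 = 293.116 → 293.12 g/mol.

293.12 g/mol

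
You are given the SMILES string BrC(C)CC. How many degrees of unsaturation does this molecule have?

0

Degree of unsaturation = (number of rings) + (number of π bonds).
Ring closures in the SMILES: 0.
π bonds: none → 0 DoU from unsaturation.
Total DoU = 0 + 0 = 0.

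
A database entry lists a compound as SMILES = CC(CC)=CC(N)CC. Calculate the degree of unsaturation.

1

Degree of unsaturation = (number of rings) + (number of π bonds).
Ring closures in the SMILES: 0.
π bonds: 1 double bond (each 1 DoU) → 1 DoU from unsaturation.
Total DoU = 0 + 1 = 1.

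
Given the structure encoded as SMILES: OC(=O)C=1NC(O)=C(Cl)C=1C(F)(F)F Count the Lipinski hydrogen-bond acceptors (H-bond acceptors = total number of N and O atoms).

N atoms: 1; O atoms: 3.
Lipinski HBA = 1 + 3 = 4.

4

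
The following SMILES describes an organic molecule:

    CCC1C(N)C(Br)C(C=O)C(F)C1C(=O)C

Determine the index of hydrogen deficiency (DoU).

Molecular formula: C11H17BrFNO2.
DoU = (2C + 2 + N − H − X) / 2, where X is the halogen count and O/S are ignored.
    = (2·11 + 2 + 1 − 17 − 2) / 2 = 6 / 2 = 3.

3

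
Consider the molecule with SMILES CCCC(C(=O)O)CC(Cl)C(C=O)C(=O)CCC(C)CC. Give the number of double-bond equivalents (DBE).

Degree of unsaturation = (number of rings) + (number of π bonds).
Ring closures in the SMILES: 0.
π bonds: 3 double bonds (each 1 DoU) → 3 DoU from unsaturation.
Total DoU = 0 + 3 = 3.

3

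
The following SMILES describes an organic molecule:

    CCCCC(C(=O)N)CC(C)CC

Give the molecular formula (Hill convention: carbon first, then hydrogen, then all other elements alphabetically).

Walk through each heavy atom and fill implicit hydrogens from standard valence (C 4, N 3, O 2, S 2, halogen 1):
  atom 1: C, bond orders sum to 1 (valence 4) → 3 H
  atom 2: C, bond orders sum to 2 (valence 4) → 2 H
  atom 3: C, bond orders sum to 2 (valence 4) → 2 H
  atom 4: C, bond orders sum to 2 (valence 4) → 2 H
  atom 5: C, bond orders sum to 3 (valence 4) → 1 H
  atom 6: C, bond orders sum to 4 (valence 4) → 0 H
  atom 7: O, bond orders sum to 2 (valence 2) → 0 H
  atom 8: N, bond orders sum to 1 (valence 3) → 2 H
  atom 9: C, bond orders sum to 2 (valence 4) → 2 H
  atom 10: C, bond orders sum to 3 (valence 4) → 1 H
  atom 11: C, bond orders sum to 1 (valence 4) → 3 H
  atom 12: C, bond orders sum to 2 (valence 4) → 2 H
  atom 13: C, bond orders sum to 1 (valence 4) → 3 H
Totals → C:11, H:23, N:1, O:1.

C11H23NO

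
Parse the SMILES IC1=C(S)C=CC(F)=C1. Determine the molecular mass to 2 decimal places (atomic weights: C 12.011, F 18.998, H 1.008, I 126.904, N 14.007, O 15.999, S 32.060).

First, the molecular formula is C6H4FIS (counting implicit H from valence).
  C: 6 × 12.011 = 72.066
  F: 1 × 18.998 = 18.998
  H: 4 × 1.008 = 4.032
  I: 1 × 126.904 = 126.904
  S: 1 × 32.060 = 32.060
Sum: 6×12.011 + 1×18.998 + 4×1.008 + 1×126.904 + 1×32.060 = 254.060 → 254.06 g/mol.

254.06 g/mol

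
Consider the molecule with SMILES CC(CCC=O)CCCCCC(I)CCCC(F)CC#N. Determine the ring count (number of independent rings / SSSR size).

In SMILES, each pair of matching ring-closure digits denotes one ring-closing bond; the number of such bonds equals the number of independent rings.
Ring-closure bonds here: 0.

0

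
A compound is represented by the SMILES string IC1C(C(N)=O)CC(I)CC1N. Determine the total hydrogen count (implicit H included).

Walk through each heavy atom and fill implicit hydrogens from standard valence (C 4, N 3, O 2, S 2, halogen 1):
  atom 1: I (halogen, monovalent) → 0 H
  atom 2: C, bond orders sum to 3 (valence 4) → 1 H
  atom 3: C, bond orders sum to 3 (valence 4) → 1 H
  atom 4: C, bond orders sum to 4 (valence 4) → 0 H
  atom 5: N, bond orders sum to 1 (valence 3) → 2 H
  atom 6: O, bond orders sum to 2 (valence 2) → 0 H
  atom 7: C, bond orders sum to 2 (valence 4) → 2 H
  atom 8: C, bond orders sum to 3 (valence 4) → 1 H
  atom 9: I (halogen, monovalent) → 0 H
  atom 10: C, bond orders sum to 2 (valence 4) → 2 H
  atom 11: C, bond orders sum to 3 (valence 4) → 1 H
  atom 12: N, bond orders sum to 1 (valence 3) → 2 H
Total hydrogens: 12.

12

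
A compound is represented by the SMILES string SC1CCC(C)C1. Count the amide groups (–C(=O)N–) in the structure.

0

Scan the SMILES for the amide motif — none present.
Groups that are present: 1 thiol.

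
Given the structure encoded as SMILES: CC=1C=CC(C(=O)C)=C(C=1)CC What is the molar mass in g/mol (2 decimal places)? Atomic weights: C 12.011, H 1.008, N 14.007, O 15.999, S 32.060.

162.23 g/mol

First, the molecular formula is C11H14O (counting implicit H from valence).
  C: 11 × 12.011 = 132.121
  H: 14 × 1.008 = 14.112
  O: 1 × 15.999 = 15.999
Sum: 11×12.011 + 14×1.008 + 1×15.999 = 162.232 → 162.23 g/mol.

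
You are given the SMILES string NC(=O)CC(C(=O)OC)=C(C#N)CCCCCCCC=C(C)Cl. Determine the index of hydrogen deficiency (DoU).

6

Molecular formula: C17H25ClN2O3.
DoU = (2C + 2 + N − H − X) / 2, where X is the halogen count and O/S are ignored.
    = (2·17 + 2 + 2 − 25 − 1) / 2 = 12 / 2 = 6.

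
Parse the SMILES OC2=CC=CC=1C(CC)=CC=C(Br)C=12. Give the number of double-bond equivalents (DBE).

7

Degree of unsaturation = (number of rings) + (number of π bonds).
Ring closures in the SMILES: 2.
π bonds: 5 double bonds (each 1 DoU) → 5 DoU from unsaturation.
Total DoU = 2 + 5 = 7.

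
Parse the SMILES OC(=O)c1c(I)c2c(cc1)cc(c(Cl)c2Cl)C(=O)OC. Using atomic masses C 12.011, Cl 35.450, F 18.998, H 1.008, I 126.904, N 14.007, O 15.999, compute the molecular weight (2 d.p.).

425.00 g/mol

First, the molecular formula is C13H7Cl2IO4 (counting implicit H from valence).
  C: 13 × 12.011 = 156.143
  Cl: 2 × 35.450 = 70.900
  H: 7 × 1.008 = 7.056
  I: 1 × 126.904 = 126.904
  O: 4 × 15.999 = 63.996
Sum: 13×12.011 + 2×35.450 + 7×1.008 + 1×126.904 + 4×15.999 = 424.999 → 425.00 g/mol.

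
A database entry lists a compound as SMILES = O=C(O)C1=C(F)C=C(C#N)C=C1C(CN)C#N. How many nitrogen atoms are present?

3

Scan the SMILES for N atoms (remember two-letter symbols like Cl and Br are single atoms).
Nitrogen count: 3.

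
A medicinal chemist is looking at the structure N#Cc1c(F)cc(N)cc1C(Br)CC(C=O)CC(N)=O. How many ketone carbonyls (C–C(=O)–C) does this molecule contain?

0

Scan the SMILES for the ketone motif — none present.
Groups that are present: 1 aldehyde, 1 amide, 1 nitrile, 1 primary amine.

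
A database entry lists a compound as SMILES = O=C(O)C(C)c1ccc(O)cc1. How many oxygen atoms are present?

3

Scan the SMILES for O atoms (remember two-letter symbols like Cl and Br are single atoms).
Oxygen count: 3.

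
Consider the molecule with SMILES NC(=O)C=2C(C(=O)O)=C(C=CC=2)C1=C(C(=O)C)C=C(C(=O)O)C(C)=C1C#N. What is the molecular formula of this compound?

Walk through each heavy atom and fill implicit hydrogens from standard valence (C 4, N 3, O 2, S 2, halogen 1):
  atom 1: N, bond orders sum to 1 (valence 3) → 2 H
  atom 2: C, bond orders sum to 4 (valence 4) → 0 H
  atom 3: O, bond orders sum to 2 (valence 2) → 0 H
  atom 4: C, bond orders sum to 4 (valence 4) → 0 H
  atom 5: C, bond orders sum to 4 (valence 4) → 0 H
  atom 6: C, bond orders sum to 4 (valence 4) → 0 H
  atom 7: O, bond orders sum to 2 (valence 2) → 0 H
  atom 8: O, bond orders sum to 1 (valence 2) → 1 H
  atom 9: C, bond orders sum to 4 (valence 4) → 0 H
  atom 10: C, bond orders sum to 3 (valence 4) → 1 H
  atom 11: C, bond orders sum to 3 (valence 4) → 1 H
  atom 12: C, bond orders sum to 3 (valence 4) → 1 H
  atom 13: C, bond orders sum to 4 (valence 4) → 0 H
  atom 14: C, bond orders sum to 4 (valence 4) → 0 H
  atom 15: C, bond orders sum to 4 (valence 4) → 0 H
  atom 16: O, bond orders sum to 2 (valence 2) → 0 H
  atom 17: C, bond orders sum to 1 (valence 4) → 3 H
  atom 18: C, bond orders sum to 3 (valence 4) → 1 H
  atom 19: C, bond orders sum to 4 (valence 4) → 0 H
  atom 20: C, bond orders sum to 4 (valence 4) → 0 H
  atom 21: O, bond orders sum to 2 (valence 2) → 0 H
  atom 22: O, bond orders sum to 1 (valence 2) → 1 H
  atom 23: C, bond orders sum to 4 (valence 4) → 0 H
  atom 24: C, bond orders sum to 1 (valence 4) → 3 H
  atom 25: C, bond orders sum to 4 (valence 4) → 0 H
  atom 26: C, bond orders sum to 4 (valence 4) → 0 H
  atom 27: N, bond orders sum to 3 (valence 3) → 0 H
Totals → C:19, H:14, N:2, O:6.

C19H14N2O6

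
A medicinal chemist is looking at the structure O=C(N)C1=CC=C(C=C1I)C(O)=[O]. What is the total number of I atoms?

Scan the SMILES for I atoms (remember two-letter symbols like Cl and Br are single atoms).
Iodine count: 1.

1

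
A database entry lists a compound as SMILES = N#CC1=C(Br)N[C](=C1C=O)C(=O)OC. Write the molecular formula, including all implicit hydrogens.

C8H5BrN2O3

Walk through each heavy atom and fill implicit hydrogens from standard valence (C 4, N 3, O 2, S 2, halogen 1):
  atom 1: N, bond orders sum to 3 (valence 3) → 0 H
  atom 2: C, bond orders sum to 4 (valence 4) → 0 H
  atom 3: C, bond orders sum to 4 (valence 4) → 0 H
  atom 4: C, bond orders sum to 4 (valence 4) → 0 H
  atom 5: Br (halogen, monovalent) → 0 H
  atom 6: N, bond orders sum to 2 (valence 3) → 1 H
  atom 7: C with explicit H count 0
  atom 8: C, bond orders sum to 4 (valence 4) → 0 H
  atom 9: C, bond orders sum to 3 (valence 4) → 1 H
  atom 10: O, bond orders sum to 2 (valence 2) → 0 H
  atom 11: C, bond orders sum to 4 (valence 4) → 0 H
  atom 12: O, bond orders sum to 2 (valence 2) → 0 H
  atom 13: O, bond orders sum to 2 (valence 2) → 0 H
  atom 14: C, bond orders sum to 1 (valence 4) → 3 H
Totals → C:8, H:5, Br:1, N:2, O:3.
In Hill order: C8H5BrN2O3.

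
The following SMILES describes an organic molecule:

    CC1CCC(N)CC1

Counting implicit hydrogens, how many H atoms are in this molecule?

Walk through each heavy atom and fill implicit hydrogens from standard valence (C 4, N 3, O 2, S 2, halogen 1):
  atom 1: C, bond orders sum to 1 (valence 4) → 3 H
  atom 2: C, bond orders sum to 3 (valence 4) → 1 H
  atom 3: C, bond orders sum to 2 (valence 4) → 2 H
  atom 4: C, bond orders sum to 2 (valence 4) → 2 H
  atom 5: C, bond orders sum to 3 (valence 4) → 1 H
  atom 6: N, bond orders sum to 1 (valence 3) → 2 H
  atom 7: C, bond orders sum to 2 (valence 4) → 2 H
  atom 8: C, bond orders sum to 2 (valence 4) → 2 H
Total hydrogens: 15.

15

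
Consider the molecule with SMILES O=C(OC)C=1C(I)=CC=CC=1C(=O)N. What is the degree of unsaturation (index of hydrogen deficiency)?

Molecular formula: C9H8INO3.
DoU = (2C + 2 + N − H − X) / 2, where X is the halogen count and O/S are ignored.
    = (2·9 + 2 + 1 − 8 − 1) / 2 = 12 / 2 = 6.

6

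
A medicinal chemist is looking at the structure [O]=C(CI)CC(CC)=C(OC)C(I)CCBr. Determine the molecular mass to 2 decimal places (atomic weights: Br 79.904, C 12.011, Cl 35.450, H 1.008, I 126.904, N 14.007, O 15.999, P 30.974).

First, the molecular formula is C11H17BrI2O2 (counting implicit H from valence).
  Br: 1 × 79.904 = 79.904
  C: 11 × 12.011 = 132.121
  H: 17 × 1.008 = 17.136
  I: 2 × 126.904 = 253.808
  O: 2 × 15.999 = 31.998
Sum: 1×79.904 + 11×12.011 + 17×1.008 + 2×126.904 + 2×15.999 = 514.967 → 514.97 g/mol.

514.97 g/mol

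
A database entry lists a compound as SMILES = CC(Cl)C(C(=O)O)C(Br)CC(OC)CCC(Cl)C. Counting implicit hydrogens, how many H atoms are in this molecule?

Walk through each heavy atom and fill implicit hydrogens from standard valence (C 4, N 3, O 2, S 2, halogen 1):
  atom 1: C, bond orders sum to 1 (valence 4) → 3 H
  atom 2: C, bond orders sum to 3 (valence 4) → 1 H
  atom 3: Cl (halogen, monovalent) → 0 H
  atom 4: C, bond orders sum to 3 (valence 4) → 1 H
  atom 5: C, bond orders sum to 4 (valence 4) → 0 H
  atom 6: O, bond orders sum to 2 (valence 2) → 0 H
  atom 7: O, bond orders sum to 1 (valence 2) → 1 H
  atom 8: C, bond orders sum to 3 (valence 4) → 1 H
  atom 9: Br (halogen, monovalent) → 0 H
  atom 10: C, bond orders sum to 2 (valence 4) → 2 H
  atom 11: C, bond orders sum to 3 (valence 4) → 1 H
  atom 12: O, bond orders sum to 2 (valence 2) → 0 H
  atom 13: C, bond orders sum to 1 (valence 4) → 3 H
  atom 14: C, bond orders sum to 2 (valence 4) → 2 H
  atom 15: C, bond orders sum to 2 (valence 4) → 2 H
  atom 16: C, bond orders sum to 3 (valence 4) → 1 H
  atom 17: Cl (halogen, monovalent) → 0 H
  atom 18: C, bond orders sum to 1 (valence 4) → 3 H
Total hydrogens: 21.

21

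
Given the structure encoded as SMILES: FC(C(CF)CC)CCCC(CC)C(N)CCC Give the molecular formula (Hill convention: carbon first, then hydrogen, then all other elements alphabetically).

C15H31F2N

Walk through each heavy atom and fill implicit hydrogens from standard valence (C 4, N 3, O 2, S 2, halogen 1):
  atom 1: F (halogen, monovalent) → 0 H
  atom 2: C, bond orders sum to 3 (valence 4) → 1 H
  atom 3: C, bond orders sum to 3 (valence 4) → 1 H
  atom 4: C, bond orders sum to 2 (valence 4) → 2 H
  atom 5: F (halogen, monovalent) → 0 H
  atom 6: C, bond orders sum to 2 (valence 4) → 2 H
  atom 7: C, bond orders sum to 1 (valence 4) → 3 H
  atom 8: C, bond orders sum to 2 (valence 4) → 2 H
  atom 9: C, bond orders sum to 2 (valence 4) → 2 H
  atom 10: C, bond orders sum to 2 (valence 4) → 2 H
  atom 11: C, bond orders sum to 3 (valence 4) → 1 H
  atom 12: C, bond orders sum to 2 (valence 4) → 2 H
  atom 13: C, bond orders sum to 1 (valence 4) → 3 H
  atom 14: C, bond orders sum to 3 (valence 4) → 1 H
  atom 15: N, bond orders sum to 1 (valence 3) → 2 H
  atom 16: C, bond orders sum to 2 (valence 4) → 2 H
  atom 17: C, bond orders sum to 2 (valence 4) → 2 H
  atom 18: C, bond orders sum to 1 (valence 4) → 3 H
Totals → C:15, H:31, F:2, N:1.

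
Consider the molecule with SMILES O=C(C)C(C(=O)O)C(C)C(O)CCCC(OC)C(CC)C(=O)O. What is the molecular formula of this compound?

Walk through each heavy atom and fill implicit hydrogens from standard valence (C 4, N 3, O 2, S 2, halogen 1):
  atom 1: O, bond orders sum to 2 (valence 2) → 0 H
  atom 2: C, bond orders sum to 4 (valence 4) → 0 H
  atom 3: C, bond orders sum to 1 (valence 4) → 3 H
  atom 4: C, bond orders sum to 3 (valence 4) → 1 H
  atom 5: C, bond orders sum to 4 (valence 4) → 0 H
  atom 6: O, bond orders sum to 2 (valence 2) → 0 H
  atom 7: O, bond orders sum to 1 (valence 2) → 1 H
  atom 8: C, bond orders sum to 3 (valence 4) → 1 H
  atom 9: C, bond orders sum to 1 (valence 4) → 3 H
  atom 10: C, bond orders sum to 3 (valence 4) → 1 H
  atom 11: O, bond orders sum to 1 (valence 2) → 1 H
  atom 12: C, bond orders sum to 2 (valence 4) → 2 H
  atom 13: C, bond orders sum to 2 (valence 4) → 2 H
  atom 14: C, bond orders sum to 2 (valence 4) → 2 H
  atom 15: C, bond orders sum to 3 (valence 4) → 1 H
  atom 16: O, bond orders sum to 2 (valence 2) → 0 H
  atom 17: C, bond orders sum to 1 (valence 4) → 3 H
  atom 18: C, bond orders sum to 3 (valence 4) → 1 H
  atom 19: C, bond orders sum to 2 (valence 4) → 2 H
  atom 20: C, bond orders sum to 1 (valence 4) → 3 H
  atom 21: C, bond orders sum to 4 (valence 4) → 0 H
  atom 22: O, bond orders sum to 2 (valence 2) → 0 H
  atom 23: O, bond orders sum to 1 (valence 2) → 1 H
Totals → C:16, H:28, O:7.

C16H28O7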